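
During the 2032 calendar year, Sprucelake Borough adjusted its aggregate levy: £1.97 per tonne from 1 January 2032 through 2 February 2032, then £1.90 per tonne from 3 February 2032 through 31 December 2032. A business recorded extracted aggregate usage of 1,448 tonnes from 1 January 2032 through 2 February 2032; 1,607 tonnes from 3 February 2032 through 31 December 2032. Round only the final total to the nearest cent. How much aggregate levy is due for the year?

£5905.86

1 January – 2 February 2032: 1,448 tonnes at £1.97/tonne → £2852.56
3 February – 31 December 2032: 1,607 tonnes at £1.90/tonne → £3053.30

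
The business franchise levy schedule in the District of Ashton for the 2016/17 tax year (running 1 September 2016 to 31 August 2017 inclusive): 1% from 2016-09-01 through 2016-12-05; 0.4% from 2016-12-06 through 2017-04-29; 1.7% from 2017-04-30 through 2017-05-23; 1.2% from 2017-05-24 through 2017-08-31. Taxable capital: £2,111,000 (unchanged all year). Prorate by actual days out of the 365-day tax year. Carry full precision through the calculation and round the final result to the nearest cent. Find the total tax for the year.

£18,206.65

2016-09-01 to 2016-12-05: 96 days at 1% → £2,111,000 × 1% × 96/365 = £5,552.2192
2016-12-06 to 2017-04-29: 145 days at 0.4% → £2,111,000 × 0.4% × 145/365 = £3,354.4658
2017-04-30 to 2017-05-23: 24 days at 1.7% → £2,111,000 × 1.7% × 24/365 = £2,359.6932
2017-05-24 to 2017-08-31: 100 days at 1.2% → £2,111,000 × 1.2% × 100/365 = £6,940.2740
Total = £18,206.6521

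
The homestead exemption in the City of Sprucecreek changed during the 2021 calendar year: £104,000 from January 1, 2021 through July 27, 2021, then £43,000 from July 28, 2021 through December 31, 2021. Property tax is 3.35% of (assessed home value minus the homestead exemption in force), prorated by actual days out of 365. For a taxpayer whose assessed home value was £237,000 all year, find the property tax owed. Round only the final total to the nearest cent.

£5,334.48

January 1 – July 27, 2021: 208 days, exemption £104,000 → (£237,000 − £104,000) × 3.35% × 208/365 = £2,539.0247
July 28 – December 31, 2021: 157 days, exemption £43,000 → (£237,000 − £43,000) × 3.35% × 157/365 = £2,795.4603
Total = £5,334.4849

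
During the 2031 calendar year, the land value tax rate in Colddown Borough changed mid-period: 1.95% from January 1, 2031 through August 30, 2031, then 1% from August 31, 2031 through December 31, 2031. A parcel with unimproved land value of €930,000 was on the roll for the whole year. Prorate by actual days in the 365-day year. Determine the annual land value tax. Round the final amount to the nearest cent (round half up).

€15,157.73

January 1 – August 30, 2031: 242 days at 1.95% → €930,000 × 1.95% × 242/365 = €12,023.7534
August 31 – December 31, 2031: 123 days at 1% → €930,000 × 1% × 123/365 = €3,133.9726
Total = €15,157.7260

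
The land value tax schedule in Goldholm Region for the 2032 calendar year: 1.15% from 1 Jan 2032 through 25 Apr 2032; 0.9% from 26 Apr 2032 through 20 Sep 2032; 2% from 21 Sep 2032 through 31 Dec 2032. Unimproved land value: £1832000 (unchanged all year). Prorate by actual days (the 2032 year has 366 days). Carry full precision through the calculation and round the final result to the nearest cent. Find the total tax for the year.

£23555.72

1 Jan – 25 Apr 2032: 116 days at 1.15% → £1832000 × 1.15% × 116/366 = £6677.2896
26 Apr – 20 Sep 2032: 148 days at 0.9% → £1832000 × 0.9% × 148/366 = £6667.2787
21 Sep – 31 Dec 2032: 102 days at 2% → £1832000 × 2% × 102/366 = £10211.1475
Total = £23555.7158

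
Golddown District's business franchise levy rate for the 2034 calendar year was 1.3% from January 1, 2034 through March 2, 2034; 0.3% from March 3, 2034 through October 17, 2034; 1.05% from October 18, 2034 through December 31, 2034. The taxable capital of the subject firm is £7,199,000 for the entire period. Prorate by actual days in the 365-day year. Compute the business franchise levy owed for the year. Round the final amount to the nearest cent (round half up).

£44,722.55

January 1 – March 2, 2034: 61 days at 1.3% → £7,199,000 × 1.3% × 61/365 = £15,640.5671
March 3 – October 17, 2034: 229 days at 0.3% → £7,199,000 × 0.3% × 229/365 = £13,549.8986
October 18 – December 31, 2034: 75 days at 1.05% → £7,199,000 × 1.05% × 75/365 = £15,532.0890
Total = £44,722.5548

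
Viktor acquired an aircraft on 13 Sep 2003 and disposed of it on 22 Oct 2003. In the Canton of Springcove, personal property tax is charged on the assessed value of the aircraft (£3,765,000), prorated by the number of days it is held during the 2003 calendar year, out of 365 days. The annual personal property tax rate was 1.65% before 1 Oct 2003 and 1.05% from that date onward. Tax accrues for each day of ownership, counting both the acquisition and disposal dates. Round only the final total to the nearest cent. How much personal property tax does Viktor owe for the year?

13 Sep – 30 Sep 2003: 18 days at 1.65% → £3,765,000 × 1.65% × 18/365 = £3,063.5753
1 Oct – 22 Oct 2003: 22 days at 1.05% → £3,765,000 × 1.05% × 22/365 = £2,382.7808
Total = £5,446.3562

£5,446.36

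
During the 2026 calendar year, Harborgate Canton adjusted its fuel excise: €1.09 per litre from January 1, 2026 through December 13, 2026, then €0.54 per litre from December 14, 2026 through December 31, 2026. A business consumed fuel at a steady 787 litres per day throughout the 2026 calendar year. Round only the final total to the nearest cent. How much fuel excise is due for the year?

January 1 – December 13, 2026: 347 days × 787 litres/day = 273,089 litres at €1.09/litre → €297,667.01
December 14 – December 31, 2026: 18 days × 787 litres/day = 14,166 litres at €0.54/litre → €7,649.64

€305,316.65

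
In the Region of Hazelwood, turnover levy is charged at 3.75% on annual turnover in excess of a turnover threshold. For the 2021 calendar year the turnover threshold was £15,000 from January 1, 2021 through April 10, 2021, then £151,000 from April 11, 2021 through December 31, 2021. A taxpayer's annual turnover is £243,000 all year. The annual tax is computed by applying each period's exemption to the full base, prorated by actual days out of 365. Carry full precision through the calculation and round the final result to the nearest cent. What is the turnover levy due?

January 1 – April 10, 2021: 100 days, exemption £15,000 → (£243,000 − £15,000) × 3.75% × 100/365 = £2,342.4658
April 11 – December 31, 2021: 265 days, exemption £151,000 → (£243,000 − £151,000) × 3.75% × 265/365 = £2,504.7945
Total = £4,847.2603

£4,847.26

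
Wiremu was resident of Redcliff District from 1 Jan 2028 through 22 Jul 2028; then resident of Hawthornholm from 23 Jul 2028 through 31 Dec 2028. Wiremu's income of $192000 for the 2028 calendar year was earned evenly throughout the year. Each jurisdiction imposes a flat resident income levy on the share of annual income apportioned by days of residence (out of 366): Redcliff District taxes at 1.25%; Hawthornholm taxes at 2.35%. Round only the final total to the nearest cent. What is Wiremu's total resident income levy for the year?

Redcliff District, 1 Jan – 22 Jul 2028: 204 days → $192000 × 1.25% × 204/366 = $1337.7049
Hawthornholm, 23 Jul – 31 Dec 2028: 162 days → $192000 × 2.35% × 162/366 = $1997.1148
Total = $3334.8197

$3334.82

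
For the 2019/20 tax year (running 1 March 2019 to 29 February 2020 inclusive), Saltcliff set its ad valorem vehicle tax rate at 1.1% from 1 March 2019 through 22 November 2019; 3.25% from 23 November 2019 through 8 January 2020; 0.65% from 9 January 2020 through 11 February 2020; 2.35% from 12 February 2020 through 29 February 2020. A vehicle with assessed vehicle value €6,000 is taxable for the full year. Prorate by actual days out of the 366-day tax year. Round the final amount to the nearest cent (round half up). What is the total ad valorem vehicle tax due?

1 March – 22 November 2019: 267 days at 1.1% → €6,000 × 1.1% × 267/366 = €48.1475
23 November 2019 – 8 January 2020: 47 days at 3.25% → €6,000 × 3.25% × 47/366 = €25.0410
9 January – 11 February 2020: 34 days at 0.65% → €6,000 × 0.65% × 34/366 = €3.6230
12 February – 29 February 2020: 18 days at 2.35% → €6,000 × 2.35% × 18/366 = €6.9344
Total = €83.7459

€83.75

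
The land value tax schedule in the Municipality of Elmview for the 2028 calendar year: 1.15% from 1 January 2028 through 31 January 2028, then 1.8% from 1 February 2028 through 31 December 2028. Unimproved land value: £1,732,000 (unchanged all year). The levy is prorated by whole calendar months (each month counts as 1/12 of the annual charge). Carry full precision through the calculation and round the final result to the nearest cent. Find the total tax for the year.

1 January – 31 January 2028: 1 month at 1.15% → £1,732,000 × 1.15% × 1/12 = £1,659.8333
1 February – 31 December 2028: 11 months at 1.8% → £1,732,000 × 1.8% × 11/12 = £28,578.0000
Total = £30,237.8333

£30,237.83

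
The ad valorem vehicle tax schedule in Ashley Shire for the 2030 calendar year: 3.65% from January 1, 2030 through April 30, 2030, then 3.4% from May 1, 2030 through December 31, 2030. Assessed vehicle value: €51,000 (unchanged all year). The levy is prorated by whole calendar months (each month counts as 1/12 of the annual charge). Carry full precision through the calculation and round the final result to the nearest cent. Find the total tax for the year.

€1,776.50

January 1 – April 30, 2030: 4 months at 3.65% → €51,000 × 3.65% × 4/12 = €620.5000
May 1 – December 31, 2030: 8 months at 3.4% → €51,000 × 3.4% × 8/12 = €1,156.0000
Total = €1,776.5000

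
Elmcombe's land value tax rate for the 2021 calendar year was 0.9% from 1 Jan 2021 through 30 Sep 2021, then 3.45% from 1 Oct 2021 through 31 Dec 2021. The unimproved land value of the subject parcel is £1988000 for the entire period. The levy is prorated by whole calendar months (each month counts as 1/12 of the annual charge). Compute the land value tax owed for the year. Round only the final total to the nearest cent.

£30565.50

1 Jan – 30 Sep 2021: 9 months at 0.9% → £1988000 × 0.9% × 9/12 = £13419.0000
1 Oct – 31 Dec 2021: 3 months at 3.45% → £1988000 × 3.45% × 3/12 = £17146.5000
Total = £30565.5000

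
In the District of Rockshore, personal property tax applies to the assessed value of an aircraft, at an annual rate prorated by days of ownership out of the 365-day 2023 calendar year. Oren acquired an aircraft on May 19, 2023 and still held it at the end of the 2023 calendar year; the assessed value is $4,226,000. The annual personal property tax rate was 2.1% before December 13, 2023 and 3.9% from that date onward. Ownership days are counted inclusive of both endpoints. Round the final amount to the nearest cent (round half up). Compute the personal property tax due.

$59,152.42

May 19 – December 12, 2023: 208 days at 2.1% → $4,226,000 × 2.1% × 208/365 = $50,573.0630
December 13 – December 31, 2023: 19 days at 3.9% → $4,226,000 × 3.9% × 19/365 = $8,579.3589
Total = $59,152.4219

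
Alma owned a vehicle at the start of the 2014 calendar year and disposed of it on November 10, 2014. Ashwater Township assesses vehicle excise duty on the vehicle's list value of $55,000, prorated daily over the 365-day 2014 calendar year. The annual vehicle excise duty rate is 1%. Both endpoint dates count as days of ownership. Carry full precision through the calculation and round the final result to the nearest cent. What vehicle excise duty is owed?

Days held (January 1 – November 10, 2014): 314 out of 365
Tax = $55,000 × 1% × 314/365 = $473.1507

$473.15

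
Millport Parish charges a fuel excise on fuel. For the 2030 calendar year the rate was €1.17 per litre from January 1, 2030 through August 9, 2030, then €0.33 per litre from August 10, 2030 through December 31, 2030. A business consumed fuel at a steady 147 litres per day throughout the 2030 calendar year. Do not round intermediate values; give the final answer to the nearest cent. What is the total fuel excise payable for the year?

January 1 – August 9, 2030: 221 days × 147 litres/day = 32,487 litres at €1.17/litre → €38,009.79
August 10 – December 31, 2030: 144 days × 147 litres/day = 21,168 litres at €0.33/litre → €6,985.44

€44,995.23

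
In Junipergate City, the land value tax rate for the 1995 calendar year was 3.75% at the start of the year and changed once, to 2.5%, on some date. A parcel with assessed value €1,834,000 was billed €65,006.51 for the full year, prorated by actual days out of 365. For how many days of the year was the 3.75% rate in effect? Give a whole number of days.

Let d = days at the first rate; then 365 − d days at the second rate.
€1,834,000 × [3.75%·d + 2.5%·(365−d)] / 365 = €65,006.51
Solving gives d = 305, so the new rate took effect on 2 November 1995.

305 days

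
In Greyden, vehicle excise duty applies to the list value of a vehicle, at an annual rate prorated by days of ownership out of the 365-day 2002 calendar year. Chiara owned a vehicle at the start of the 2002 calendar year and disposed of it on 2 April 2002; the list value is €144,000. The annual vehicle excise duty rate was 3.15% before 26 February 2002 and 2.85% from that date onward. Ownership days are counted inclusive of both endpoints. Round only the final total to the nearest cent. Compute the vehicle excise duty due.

€1,100.71

1 January – 25 February 2002: 56 days at 3.15% → €144,000 × 3.15% × 56/365 = €695.9342
26 February – 2 April 2002: 36 days at 2.85% → €144,000 × 2.85% × 36/365 = €404.7781
Total = €1,100.7123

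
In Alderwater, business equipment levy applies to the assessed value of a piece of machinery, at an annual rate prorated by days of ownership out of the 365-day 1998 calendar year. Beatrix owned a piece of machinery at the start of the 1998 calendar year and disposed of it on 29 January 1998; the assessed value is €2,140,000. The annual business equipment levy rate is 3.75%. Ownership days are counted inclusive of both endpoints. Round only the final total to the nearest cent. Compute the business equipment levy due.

€6,376.03

Days held (1 January – 29 January 1998): 29 out of 365
Tax = €2,140,000 × 3.75% × 29/365 = €6,376.0274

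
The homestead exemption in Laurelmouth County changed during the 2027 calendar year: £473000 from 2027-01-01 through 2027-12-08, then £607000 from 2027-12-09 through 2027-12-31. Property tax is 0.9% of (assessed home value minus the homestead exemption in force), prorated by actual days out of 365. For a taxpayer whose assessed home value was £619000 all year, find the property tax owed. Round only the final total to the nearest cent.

£1238.01

2027-01-01 to 2027-12-08: 342 days, exemption £473000 → (£619000 − £473000) × 0.9% × 342/365 = £1231.2000
2027-12-09 to 2027-12-31: 23 days, exemption £607000 → (£619000 − £607000) × 0.9% × 23/365 = £6.8055
Total = £1238.0055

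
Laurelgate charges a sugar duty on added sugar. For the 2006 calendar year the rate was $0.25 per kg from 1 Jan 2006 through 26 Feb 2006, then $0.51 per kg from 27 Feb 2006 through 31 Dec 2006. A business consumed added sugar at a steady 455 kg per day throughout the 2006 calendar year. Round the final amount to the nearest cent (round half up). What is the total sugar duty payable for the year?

$77955.15

1 Jan – 26 Feb 2006: 57 days × 455 kg/day = 25,935 kg at $0.25/kg → $6483.75
27 Feb – 31 Dec 2006: 308 days × 455 kg/day = 140,140 kg at $0.51/kg → $71471.40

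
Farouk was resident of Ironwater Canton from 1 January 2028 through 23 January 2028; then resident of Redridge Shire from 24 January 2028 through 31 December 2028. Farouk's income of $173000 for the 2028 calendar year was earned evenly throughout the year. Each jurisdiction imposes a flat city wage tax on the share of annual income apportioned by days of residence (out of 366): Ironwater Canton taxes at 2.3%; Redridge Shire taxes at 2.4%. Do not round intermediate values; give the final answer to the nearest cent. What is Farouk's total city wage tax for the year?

Ironwater Canton, 1 January – 23 January 2028: 23 days → $173000 × 2.3% × 23/366 = $250.0464
Redridge Shire, 24 January – 31 December 2028: 343 days → $173000 × 2.4% × 343/366 = $3891.0820
Total = $4141.1284

$4141.13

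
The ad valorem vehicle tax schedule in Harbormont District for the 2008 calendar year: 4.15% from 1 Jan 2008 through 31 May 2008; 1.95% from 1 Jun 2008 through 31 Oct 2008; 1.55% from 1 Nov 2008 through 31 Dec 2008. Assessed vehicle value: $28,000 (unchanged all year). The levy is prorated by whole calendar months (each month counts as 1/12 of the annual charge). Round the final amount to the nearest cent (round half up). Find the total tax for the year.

1 Jan – 31 May 2008: 5 months at 4.15% → $28,000 × 4.15% × 5/12 = $484.1667
1 Jun – 31 Oct 2008: 5 months at 1.95% → $28,000 × 1.95% × 5/12 = $227.5000
1 Nov – 31 Dec 2008: 2 months at 1.55% → $28,000 × 1.55% × 2/12 = $72.3333
Total = $784.0000

$784.00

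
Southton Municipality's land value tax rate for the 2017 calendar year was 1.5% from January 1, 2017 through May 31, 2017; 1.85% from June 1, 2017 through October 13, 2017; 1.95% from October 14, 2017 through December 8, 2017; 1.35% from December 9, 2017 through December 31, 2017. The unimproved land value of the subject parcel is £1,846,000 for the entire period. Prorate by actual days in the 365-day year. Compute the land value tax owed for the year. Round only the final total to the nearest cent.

January 1 – May 31, 2017: 151 days at 1.5% → £1,846,000 × 1.5% × 151/365 = £11,455.3151
June 1 – October 13, 2017: 135 days at 1.85% → £1,846,000 × 1.85% × 135/365 = £12,631.1918
October 14 – December 8, 2017: 56 days at 1.95% → £1,846,000 × 1.95% × 56/365 = £5,522.8274
December 9 – December 31, 2017: 23 days at 1.35% → £1,846,000 × 1.35% × 23/365 = £1,570.3644
Total = £31,179.6986

£31,179.70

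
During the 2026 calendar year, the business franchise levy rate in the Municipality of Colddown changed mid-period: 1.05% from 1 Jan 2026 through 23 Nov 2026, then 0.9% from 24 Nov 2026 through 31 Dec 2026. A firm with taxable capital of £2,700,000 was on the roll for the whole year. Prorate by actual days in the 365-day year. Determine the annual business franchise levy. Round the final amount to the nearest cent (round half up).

£27,928.36

1 Jan – 23 Nov 2026: 327 days at 1.05% → £2,700,000 × 1.05% × 327/365 = £25,398.4932
24 Nov – 31 Dec 2026: 38 days at 0.9% → £2,700,000 × 0.9% × 38/365 = £2,529.8630
Total = £27,928.3562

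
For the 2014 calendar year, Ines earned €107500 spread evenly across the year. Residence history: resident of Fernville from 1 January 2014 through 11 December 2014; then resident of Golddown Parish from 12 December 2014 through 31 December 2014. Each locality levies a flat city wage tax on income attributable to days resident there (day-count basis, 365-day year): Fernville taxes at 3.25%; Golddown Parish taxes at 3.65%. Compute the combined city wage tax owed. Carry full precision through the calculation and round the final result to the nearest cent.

Fernville, 1 January – 11 December 2014: 345 days → €107500 × 3.25% × 345/365 = €3302.3116
Golddown Parish, 12 December – 31 December 2014: 20 days → €107500 × 3.65% × 20/365 = €215.0000
Total = €3517.3116

€3517.31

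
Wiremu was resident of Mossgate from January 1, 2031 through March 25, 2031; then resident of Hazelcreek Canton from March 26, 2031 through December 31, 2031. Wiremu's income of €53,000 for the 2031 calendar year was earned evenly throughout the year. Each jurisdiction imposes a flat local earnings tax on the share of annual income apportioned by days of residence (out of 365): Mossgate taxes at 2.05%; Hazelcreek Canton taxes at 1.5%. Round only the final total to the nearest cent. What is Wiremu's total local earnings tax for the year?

€862.08

Mossgate, January 1 – March 25, 2031: 84 days → €53,000 × 2.05% × 84/365 = €250.0438
Hazelcreek Canton, March 26 – December 31, 2031: 281 days → €53,000 × 1.5% × 281/365 = €612.0411
Total = €862.0849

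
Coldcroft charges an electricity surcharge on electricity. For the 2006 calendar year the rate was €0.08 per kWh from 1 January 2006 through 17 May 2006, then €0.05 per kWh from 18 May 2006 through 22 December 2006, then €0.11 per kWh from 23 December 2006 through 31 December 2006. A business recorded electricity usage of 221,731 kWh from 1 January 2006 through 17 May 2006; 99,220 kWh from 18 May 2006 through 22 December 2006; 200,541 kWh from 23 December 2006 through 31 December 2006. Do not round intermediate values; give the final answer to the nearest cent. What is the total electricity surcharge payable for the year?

1 January – 17 May 2006: 221,731 kWh at €0.08/kWh → €17738.48
18 May – 22 December 2006: 99,220 kWh at €0.05/kWh → €4961.00
23 December – 31 December 2006: 200,541 kWh at €0.11/kWh → €22059.51

€44758.99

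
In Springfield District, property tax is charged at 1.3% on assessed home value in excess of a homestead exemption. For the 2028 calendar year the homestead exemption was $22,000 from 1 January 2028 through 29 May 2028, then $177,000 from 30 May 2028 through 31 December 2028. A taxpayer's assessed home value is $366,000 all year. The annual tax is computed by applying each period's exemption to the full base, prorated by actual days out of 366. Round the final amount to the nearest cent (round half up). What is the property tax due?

1 January – 29 May 2028: 150 days, exemption $22,000 → ($366,000 − $22,000) × 1.3% × 150/366 = $1,832.7869
30 May – 31 December 2028: 216 days, exemption $177,000 → ($366,000 − $177,000) × 1.3% × 216/366 = $1,450.0328
Total = $3,282.8197

$3,282.82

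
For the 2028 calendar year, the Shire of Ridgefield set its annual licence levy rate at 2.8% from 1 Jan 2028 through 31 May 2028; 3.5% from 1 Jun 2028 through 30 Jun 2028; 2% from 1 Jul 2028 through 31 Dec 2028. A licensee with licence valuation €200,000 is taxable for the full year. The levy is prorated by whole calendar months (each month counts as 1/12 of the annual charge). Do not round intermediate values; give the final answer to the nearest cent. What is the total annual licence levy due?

€4,916.67

1 Jan – 31 May 2028: 5 months at 2.8% → €200,000 × 2.8% × 5/12 = €2,333.3333
1 Jun – 30 Jun 2028: 1 month at 3.5% → €200,000 × 3.5% × 1/12 = €583.3333
1 Jul – 31 Dec 2028: 6 months at 2% → €200,000 × 2% × 6/12 = €2,000.0000
Total = €4,916.6667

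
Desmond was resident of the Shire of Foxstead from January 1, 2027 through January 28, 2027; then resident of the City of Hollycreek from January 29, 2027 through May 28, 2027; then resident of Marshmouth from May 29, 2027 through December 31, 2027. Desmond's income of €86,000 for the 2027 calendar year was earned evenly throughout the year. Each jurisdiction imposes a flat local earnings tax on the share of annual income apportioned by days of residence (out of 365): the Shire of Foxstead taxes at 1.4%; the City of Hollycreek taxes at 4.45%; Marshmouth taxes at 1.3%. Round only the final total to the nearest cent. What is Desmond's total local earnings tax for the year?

The Shire of Foxstead, January 1 – January 28, 2027: 28 days → €86,000 × 1.4% × 28/365 = €92.3616
The City of Hollycreek, January 29 – May 28, 2027: 120 days → €86,000 × 4.45% × 120/365 = €1,258.1918
Marshmouth, May 29 – December 31, 2027: 217 days → €86,000 × 1.3% × 217/365 = €664.6740
Total = €2,015.2274

€2,015.23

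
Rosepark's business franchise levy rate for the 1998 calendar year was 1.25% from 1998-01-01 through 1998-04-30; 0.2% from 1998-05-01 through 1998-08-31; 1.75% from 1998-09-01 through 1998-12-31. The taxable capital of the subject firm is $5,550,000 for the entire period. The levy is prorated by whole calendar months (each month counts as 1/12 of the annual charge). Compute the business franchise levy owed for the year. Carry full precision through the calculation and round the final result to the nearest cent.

$59,200.00

1998-01-01 to 1998-04-30: 4 months at 1.25% → $5,550,000 × 1.25% × 4/12 = $23,125.0000
1998-05-01 to 1998-08-31: 4 months at 0.2% → $5,550,000 × 0.2% × 4/12 = $3,700.0000
1998-09-01 to 1998-12-31: 4 months at 1.75% → $5,550,000 × 1.75% × 4/12 = $32,375.0000
Total = $59,200.0000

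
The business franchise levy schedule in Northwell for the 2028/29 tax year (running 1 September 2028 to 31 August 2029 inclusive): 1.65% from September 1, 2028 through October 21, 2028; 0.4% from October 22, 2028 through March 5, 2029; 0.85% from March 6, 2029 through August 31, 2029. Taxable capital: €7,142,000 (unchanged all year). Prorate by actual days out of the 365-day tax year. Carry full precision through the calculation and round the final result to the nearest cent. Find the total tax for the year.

€56,803.36

September 1 – October 21, 2028: 51 days at 1.65% → €7,142,000 × 1.65% × 51/365 = €16,465.7342
October 22, 2028 – March 5, 2029: 135 days at 0.4% → €7,142,000 × 0.4% × 135/365 = €10,566.2466
March 6 – August 31, 2029: 179 days at 0.85% → €7,142,000 × 0.85% × 179/365 = €29,771.3781
Total = €56,803.3589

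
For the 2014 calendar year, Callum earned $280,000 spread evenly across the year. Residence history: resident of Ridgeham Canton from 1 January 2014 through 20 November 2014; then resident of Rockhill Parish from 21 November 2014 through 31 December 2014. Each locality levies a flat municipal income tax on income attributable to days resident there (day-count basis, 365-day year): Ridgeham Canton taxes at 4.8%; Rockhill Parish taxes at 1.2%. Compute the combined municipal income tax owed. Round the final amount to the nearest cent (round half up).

Ridgeham Canton, 1 January – 20 November 2014: 324 days → $280,000 × 4.8% × 324/365 = $11,930.3014
Rockhill Parish, 21 November – 31 December 2014: 41 days → $280,000 × 1.2% × 41/365 = $377.4247
Total = $12,307.7260

$12,307.73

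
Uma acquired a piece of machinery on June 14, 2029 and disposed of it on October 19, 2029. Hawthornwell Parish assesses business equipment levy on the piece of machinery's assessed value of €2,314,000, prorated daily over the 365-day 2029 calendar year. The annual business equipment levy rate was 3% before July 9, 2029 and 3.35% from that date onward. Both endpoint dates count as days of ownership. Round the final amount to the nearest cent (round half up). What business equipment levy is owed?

€26,630.02

June 14 – July 8, 2029: 25 days at 3% → €2,314,000 × 3% × 25/365 = €4,754.7945
July 9 – October 19, 2029: 103 days at 3.35% → €2,314,000 × 3.35% × 103/365 = €21,875.2247
Total = €26,630.0192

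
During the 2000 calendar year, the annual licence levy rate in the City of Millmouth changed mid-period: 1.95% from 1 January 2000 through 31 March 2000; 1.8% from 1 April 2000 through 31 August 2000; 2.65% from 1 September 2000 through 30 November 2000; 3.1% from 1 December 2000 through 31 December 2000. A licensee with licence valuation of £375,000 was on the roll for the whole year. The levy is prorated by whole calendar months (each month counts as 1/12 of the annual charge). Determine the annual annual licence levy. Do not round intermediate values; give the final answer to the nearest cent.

1 January – 31 March 2000: 3 months at 1.95% → £375,000 × 1.95% × 3/12 = £1,828.1250
1 April – 31 August 2000: 5 months at 1.8% → £375,000 × 1.8% × 5/12 = £2,812.5000
1 September – 30 November 2000: 3 months at 2.65% → £375,000 × 2.65% × 3/12 = £2,484.3750
1 December – 31 December 2000: 1 month at 3.1% → £375,000 × 3.1% × 1/12 = £968.7500
Total = £8,093.7500

£8,093.75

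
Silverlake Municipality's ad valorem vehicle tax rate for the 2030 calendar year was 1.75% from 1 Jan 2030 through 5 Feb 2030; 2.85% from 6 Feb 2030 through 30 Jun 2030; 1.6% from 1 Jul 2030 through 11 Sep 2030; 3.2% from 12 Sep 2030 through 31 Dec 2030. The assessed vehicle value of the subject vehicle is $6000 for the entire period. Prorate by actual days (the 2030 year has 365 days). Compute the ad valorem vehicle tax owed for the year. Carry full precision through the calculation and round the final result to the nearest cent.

$155.88

1 Jan – 5 Feb 2030: 36 days at 1.75% → $6000 × 1.75% × 36/365 = $10.3562
6 Feb – 30 Jun 2030: 145 days at 2.85% → $6000 × 2.85% × 145/365 = $67.9315
1 Jul – 11 Sep 2030: 73 days at 1.6% → $6000 × 1.6% × 73/365 = $19.2000
12 Sep – 31 Dec 2030: 111 days at 3.2% → $6000 × 3.2% × 111/365 = $58.3890
Total = $155.8767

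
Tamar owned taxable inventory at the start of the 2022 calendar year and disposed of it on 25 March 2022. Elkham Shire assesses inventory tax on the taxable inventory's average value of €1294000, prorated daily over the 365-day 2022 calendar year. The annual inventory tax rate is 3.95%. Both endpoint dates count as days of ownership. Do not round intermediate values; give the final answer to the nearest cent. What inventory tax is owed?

Days held (1 January – 25 March 2022): 84 out of 365
Tax = €1294000 × 3.95% × 84/365 = €11762.9918

€11762.99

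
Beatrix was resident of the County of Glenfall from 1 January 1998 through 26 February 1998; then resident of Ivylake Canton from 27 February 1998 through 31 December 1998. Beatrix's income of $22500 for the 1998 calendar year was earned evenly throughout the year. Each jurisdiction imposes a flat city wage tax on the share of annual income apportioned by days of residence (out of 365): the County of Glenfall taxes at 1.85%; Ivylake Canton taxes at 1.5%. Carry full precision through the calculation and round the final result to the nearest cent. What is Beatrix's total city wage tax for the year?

$349.80

The County of Glenfall, 1 January – 26 February 1998: 57 days → $22500 × 1.85% × 57/365 = $65.0034
Ivylake Canton, 27 February – 31 December 1998: 308 days → $22500 × 1.5% × 308/365 = $284.7945
Total = $349.7979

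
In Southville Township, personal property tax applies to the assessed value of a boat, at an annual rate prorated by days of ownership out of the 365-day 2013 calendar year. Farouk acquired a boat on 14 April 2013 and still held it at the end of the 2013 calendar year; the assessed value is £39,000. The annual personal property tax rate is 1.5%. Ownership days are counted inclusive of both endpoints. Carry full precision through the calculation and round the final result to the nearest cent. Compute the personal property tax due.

Days held (14 April – 31 December 2013): 262 out of 365
Tax = £39,000 × 1.5% × 262/365 = £419.9178

£419.92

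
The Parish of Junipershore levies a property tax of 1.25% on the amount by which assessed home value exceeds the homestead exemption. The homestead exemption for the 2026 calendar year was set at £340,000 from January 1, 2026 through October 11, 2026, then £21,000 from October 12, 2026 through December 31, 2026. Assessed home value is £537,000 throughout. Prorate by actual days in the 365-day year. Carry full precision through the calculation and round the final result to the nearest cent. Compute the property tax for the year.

January 1 – October 11, 2026: 284 days, exemption £340,000 → (£537,000 − £340,000) × 1.25% × 284/365 = £1,916.0274
October 12 – December 31, 2026: 81 days, exemption £21,000 → (£537,000 − £21,000) × 1.25% × 81/365 = £1,431.3699
Total = £3,347.3973

£3,347.40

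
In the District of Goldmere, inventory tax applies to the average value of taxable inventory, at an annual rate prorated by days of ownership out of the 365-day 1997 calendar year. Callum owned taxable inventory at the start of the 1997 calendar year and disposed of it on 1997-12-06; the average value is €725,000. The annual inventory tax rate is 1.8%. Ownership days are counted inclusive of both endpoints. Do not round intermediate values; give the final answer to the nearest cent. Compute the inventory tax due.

Days held (1997-01-01 to 1997-12-06): 340 out of 365
Tax = €725,000 × 1.8% × 340/365 = €12,156.1644

€12,156.16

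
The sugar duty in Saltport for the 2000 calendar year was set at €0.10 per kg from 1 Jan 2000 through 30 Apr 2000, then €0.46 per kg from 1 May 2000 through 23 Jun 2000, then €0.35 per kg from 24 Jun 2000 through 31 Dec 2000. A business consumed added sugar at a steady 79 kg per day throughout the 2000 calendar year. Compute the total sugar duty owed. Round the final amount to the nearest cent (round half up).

1 Jan – 30 Apr 2000: 121 days × 79 kg/day = 9,559 kg at €0.10/kg → €955.90
1 May – 23 Jun 2000: 54 days × 79 kg/day = 4,266 kg at €0.46/kg → €1,962.36
24 Jun – 31 Dec 2000: 191 days × 79 kg/day = 15,089 kg at €0.35/kg → €5,281.15

€8,199.41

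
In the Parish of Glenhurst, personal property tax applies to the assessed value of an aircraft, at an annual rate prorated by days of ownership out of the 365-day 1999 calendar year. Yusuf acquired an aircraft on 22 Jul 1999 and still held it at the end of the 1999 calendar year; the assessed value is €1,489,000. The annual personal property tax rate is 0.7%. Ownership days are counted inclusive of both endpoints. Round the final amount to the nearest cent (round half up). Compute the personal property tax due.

Days held (22 Jul – 31 Dec 1999): 163 out of 365
Tax = €1,489,000 × 0.7% × 163/365 = €4,654.6548

€4,654.65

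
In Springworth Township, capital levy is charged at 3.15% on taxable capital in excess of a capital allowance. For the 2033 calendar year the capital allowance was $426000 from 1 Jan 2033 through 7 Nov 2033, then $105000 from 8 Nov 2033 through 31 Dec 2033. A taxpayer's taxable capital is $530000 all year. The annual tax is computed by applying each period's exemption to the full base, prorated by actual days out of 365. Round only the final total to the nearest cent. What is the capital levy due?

$4771.95

1 Jan – 7 Nov 2033: 311 days, exemption $426000 → ($530000 − $426000) × 3.15% × 311/365 = $2791.3315
8 Nov – 31 Dec 2033: 54 days, exemption $105000 → ($530000 − $105000) × 3.15% × 54/365 = $1980.6164
Total = $4771.9479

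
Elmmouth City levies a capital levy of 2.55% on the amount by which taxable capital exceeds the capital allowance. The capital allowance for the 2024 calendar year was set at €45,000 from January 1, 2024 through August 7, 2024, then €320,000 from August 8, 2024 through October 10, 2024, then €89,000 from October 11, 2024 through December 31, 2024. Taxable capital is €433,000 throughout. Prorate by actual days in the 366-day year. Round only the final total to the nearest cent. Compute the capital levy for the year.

January 1 – August 7, 2024: 220 days, exemption €45,000 → (€433,000 − €45,000) × 2.55% × 220/366 = €5,947.2131
August 8 – October 10, 2024: 64 days, exemption €320,000 → (€433,000 − €320,000) × 2.55% × 64/366 = €503.8689
October 11 – December 31, 2024: 82 days, exemption €89,000 → (€433,000 − €89,000) × 2.55% × 82/366 = €1,965.3115
Total = €8,416.3934

€8,416.39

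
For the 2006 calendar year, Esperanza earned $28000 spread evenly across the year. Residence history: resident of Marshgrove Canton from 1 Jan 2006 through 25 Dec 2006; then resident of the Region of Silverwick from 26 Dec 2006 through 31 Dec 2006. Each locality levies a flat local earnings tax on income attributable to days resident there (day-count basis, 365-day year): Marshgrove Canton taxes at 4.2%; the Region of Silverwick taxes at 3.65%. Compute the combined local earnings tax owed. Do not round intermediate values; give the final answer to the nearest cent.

Marshgrove Canton, 1 Jan – 25 Dec 2006: 359 days → $28000 × 4.2% × 359/365 = $1156.6685
The Region of Silverwick, 26 Dec – 31 Dec 2006: 6 days → $28000 × 3.65% × 6/365 = $16.8000
Total = $1173.4685

$1173.47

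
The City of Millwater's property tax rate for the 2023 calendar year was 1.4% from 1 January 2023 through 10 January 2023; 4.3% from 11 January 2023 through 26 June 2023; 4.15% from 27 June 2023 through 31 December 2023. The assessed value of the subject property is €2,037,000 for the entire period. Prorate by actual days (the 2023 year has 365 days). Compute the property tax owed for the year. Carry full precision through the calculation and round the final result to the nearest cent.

€84,398.77

1 January – 10 January 2023: 10 days at 1.4% → €2,037,000 × 1.4% × 10/365 = €781.3151
11 January – 26 June 2023: 167 days at 4.3% → €2,037,000 × 4.3% × 167/365 = €40,075.8822
27 June – 31 December 2023: 188 days at 4.15% → €2,037,000 × 4.15% × 188/365 = €43,541.5726
Total = €84,398.7699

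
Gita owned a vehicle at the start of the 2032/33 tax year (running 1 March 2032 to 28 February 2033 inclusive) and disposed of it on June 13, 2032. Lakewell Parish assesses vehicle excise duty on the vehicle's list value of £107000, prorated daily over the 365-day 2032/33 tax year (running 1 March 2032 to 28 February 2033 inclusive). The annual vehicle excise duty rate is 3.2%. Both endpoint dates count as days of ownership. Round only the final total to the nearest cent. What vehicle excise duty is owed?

£984.99

Days held (March 1 – June 13, 2032): 105 out of 365
Tax = £107000 × 3.2% × 105/365 = £984.9863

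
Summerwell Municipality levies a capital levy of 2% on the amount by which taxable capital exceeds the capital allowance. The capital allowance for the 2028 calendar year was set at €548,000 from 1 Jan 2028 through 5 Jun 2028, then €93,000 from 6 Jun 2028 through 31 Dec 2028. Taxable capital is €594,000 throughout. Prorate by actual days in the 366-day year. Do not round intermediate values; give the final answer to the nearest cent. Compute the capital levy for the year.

1 Jan – 5 Jun 2028: 157 days, exemption €548,000 → (€594,000 − €548,000) × 2% × 157/366 = €394.6448
6 Jun – 31 Dec 2028: 209 days, exemption €93,000 → (€594,000 − €93,000) × 2% × 209/366 = €5,721.8033
Total = €6,116.4481

€6,116.45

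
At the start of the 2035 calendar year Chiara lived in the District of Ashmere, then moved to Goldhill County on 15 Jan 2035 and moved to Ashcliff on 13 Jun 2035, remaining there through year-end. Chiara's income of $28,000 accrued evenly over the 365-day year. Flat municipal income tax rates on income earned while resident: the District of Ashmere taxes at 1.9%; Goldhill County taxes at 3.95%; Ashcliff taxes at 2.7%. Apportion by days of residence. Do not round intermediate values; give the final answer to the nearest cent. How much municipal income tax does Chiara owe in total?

The District of Ashmere, 1 Jan – 14 Jan 2035: 14 days → $28,000 × 1.9% × 14/365 = $20.4055
Goldhill County, 15 Jan – 12 Jun 2035: 149 days → $28,000 × 3.95% × 149/365 = $451.4904
Ashcliff, 13 Jun – 31 Dec 2035: 202 days → $28,000 × 2.7% × 202/365 = $418.3890
Total = $890.2849

$890.28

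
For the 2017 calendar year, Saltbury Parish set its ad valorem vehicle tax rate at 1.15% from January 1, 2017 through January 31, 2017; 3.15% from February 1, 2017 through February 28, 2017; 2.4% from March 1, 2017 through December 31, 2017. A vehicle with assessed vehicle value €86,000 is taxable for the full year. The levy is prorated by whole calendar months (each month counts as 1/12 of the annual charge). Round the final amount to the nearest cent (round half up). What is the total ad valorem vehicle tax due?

€2,028.17

January 1 – January 31, 2017: 1 month at 1.15% → €86,000 × 1.15% × 1/12 = €82.4167
February 1 – February 28, 2017: 1 month at 3.15% → €86,000 × 3.15% × 1/12 = €225.7500
March 1 – December 31, 2017: 10 months at 2.4% → €86,000 × 2.4% × 10/12 = €1,720.0000
Total = €2,028.1667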